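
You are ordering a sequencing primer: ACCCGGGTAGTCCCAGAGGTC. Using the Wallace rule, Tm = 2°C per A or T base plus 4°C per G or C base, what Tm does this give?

70°C

G=7, A=4, T=3, C=7
AT pairs contribute 7, GC pairs contribute 14.
Tm = 2(7) + 4(14) = 14 + 56 = 70°C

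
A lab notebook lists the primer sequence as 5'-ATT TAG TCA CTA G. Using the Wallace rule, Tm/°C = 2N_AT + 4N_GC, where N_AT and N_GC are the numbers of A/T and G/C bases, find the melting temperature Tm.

34°C

Base counts: A=4, G=2, C=2, T=5
A+T = 9, G+C = 4
Tm = 2(9) + 4(4) = 18 + 16 = 34°C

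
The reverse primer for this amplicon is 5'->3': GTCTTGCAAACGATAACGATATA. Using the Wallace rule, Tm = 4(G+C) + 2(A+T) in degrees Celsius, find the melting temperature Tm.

Scanning the sequence gives G=4, C=4, T=6, A=9.
AT pairs contribute 15, GC pairs contribute 8.
Tm = 2×15 + 4×8 = 62°C

62°C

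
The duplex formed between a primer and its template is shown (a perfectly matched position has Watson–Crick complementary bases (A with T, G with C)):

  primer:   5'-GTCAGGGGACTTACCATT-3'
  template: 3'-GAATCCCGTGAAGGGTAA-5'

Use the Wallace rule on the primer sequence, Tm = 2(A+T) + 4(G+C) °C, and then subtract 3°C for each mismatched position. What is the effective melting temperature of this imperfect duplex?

Primer base counts: A=4, T=5, G=5, C=4 → A+T=9, G+C=9
Perfect-match Tm = 2(9) + 4(9) = 18 + 36 = 54°C
Mismatches (positions where the bases are not complementary): 4 (at positions 1, 3, 8, 13)
Effective Tm = 54 − 4×3 = 54 − 12 = 42°C

42°C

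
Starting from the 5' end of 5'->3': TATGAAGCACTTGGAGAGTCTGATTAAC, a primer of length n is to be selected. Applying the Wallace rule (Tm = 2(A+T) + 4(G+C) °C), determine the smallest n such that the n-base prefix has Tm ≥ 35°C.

First 12 bases: TATGAAGCACTT → Tm = 32°C (< 35°C)
First 13 bases: TATGAAGCACTTG → Tm = 36°C (≥ 35°C)
Since every base adds ≥2°C, Tm only increases with n, so the threshold is first crossed at n = 13.

n = 13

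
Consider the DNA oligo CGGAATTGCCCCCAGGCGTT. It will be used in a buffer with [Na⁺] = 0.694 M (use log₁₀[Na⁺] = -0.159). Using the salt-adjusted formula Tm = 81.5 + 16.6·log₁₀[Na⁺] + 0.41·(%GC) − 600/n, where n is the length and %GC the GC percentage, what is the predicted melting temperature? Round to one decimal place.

Length n = 20. Scanning the sequence gives T=4, A=3, G=6, C=7.
G+C = 13, so %GC = 13/20 × 100 = 65%
Salt term: 16.6 × (-0.159) = -2.639
GC term: 0.41 × 65 = 26.65; length term: −600/20 = −30
Tm = 81.5 + (-2.639) + 26.65 − 30 = 75.511 → 75.5°C

75.5°C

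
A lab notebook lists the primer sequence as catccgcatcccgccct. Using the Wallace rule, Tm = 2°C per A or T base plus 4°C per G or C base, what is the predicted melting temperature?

Base counts: A=2, C=10, T=3, G=2
A+T = 5, G+C = 12
Tm = 2(5) + 4(12) = 10 + 48 = 58°C

58°C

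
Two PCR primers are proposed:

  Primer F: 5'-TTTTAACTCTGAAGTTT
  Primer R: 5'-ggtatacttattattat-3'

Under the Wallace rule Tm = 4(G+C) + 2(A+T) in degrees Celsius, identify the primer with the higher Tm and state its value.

Primer F: A+T=13, G+C=4 → Tm = 2(13)+4(4) = 42°C
Primer R: A+T=14, G+C=3 → Tm = 2(14)+4(3) = 40°C
42°C vs 40°C → primer F is higher.

Primer F, 42°C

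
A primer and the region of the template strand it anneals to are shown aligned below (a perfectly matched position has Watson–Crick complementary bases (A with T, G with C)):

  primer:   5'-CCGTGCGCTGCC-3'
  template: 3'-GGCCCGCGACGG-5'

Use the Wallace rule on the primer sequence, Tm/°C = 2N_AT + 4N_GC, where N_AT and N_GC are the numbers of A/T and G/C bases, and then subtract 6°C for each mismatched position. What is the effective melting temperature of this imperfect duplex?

38°C

Primer base counts: A=0, T=2, G=4, C=6 → A+T=2, G+C=10
Perfect-match Tm = 2(2) + 4(10) = 4 + 40 = 44°C
Mismatches (positions where the bases are not complementary): 1 (at position 4)
Effective Tm = 44 − 1×6 = 44 − 6 = 38°C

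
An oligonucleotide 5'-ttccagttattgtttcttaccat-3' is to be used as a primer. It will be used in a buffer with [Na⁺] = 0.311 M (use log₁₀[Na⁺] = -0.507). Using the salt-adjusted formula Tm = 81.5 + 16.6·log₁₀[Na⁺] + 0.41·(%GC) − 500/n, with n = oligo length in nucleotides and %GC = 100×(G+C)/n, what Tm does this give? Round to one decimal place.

Length n = 23. Counting bases: C=5, A=4, G=2, T=12
G+C = 7, so %GC = 7/23 × 100 = 30.435%
Salt term: 16.6 × (-0.507) = -8.416
GC term: 0.41 × 30.435 = 12.478; length term: −500/23 = −21.739
Tm = 81.5 + (-8.416) + 12.478 − 21.739 = 63.823 → 63.8°C

63.8°C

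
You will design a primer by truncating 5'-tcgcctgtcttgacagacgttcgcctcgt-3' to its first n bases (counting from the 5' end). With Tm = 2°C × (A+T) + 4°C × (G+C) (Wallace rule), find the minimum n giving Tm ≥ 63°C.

n = 21

First 20 bases: TCGCCTGTCTTGACAGACGT → Tm = 62°C (< 63°C)
First 21 bases: TCGCCTGTCTTGACAGACGTT → Tm = 64°C (≥ 63°C)
Each additional base adds 2°C (A/T) or 4°C (G/C), so Tm is non-decreasing in n; n = 21 is the first length to reach 63°C.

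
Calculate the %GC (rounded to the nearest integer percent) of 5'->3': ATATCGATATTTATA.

G=1, A=6, T=7, C=1
G+C = 1 + 1 = 2 out of 15 bases
%GC = 2/15 × 100 = 13.33% ≈ 13%

13%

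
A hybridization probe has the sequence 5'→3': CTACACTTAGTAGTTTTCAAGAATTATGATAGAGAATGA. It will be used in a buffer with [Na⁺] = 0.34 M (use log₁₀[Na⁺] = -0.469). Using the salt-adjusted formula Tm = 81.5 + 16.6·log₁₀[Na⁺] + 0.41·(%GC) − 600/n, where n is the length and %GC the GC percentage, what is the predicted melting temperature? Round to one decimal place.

69.9°C

Length n = 39. Base counts: A=15, G=7, T=13, C=4
G+C = 11, so %GC = 11/39 × 100 = 28.205%
Salt term: 16.6 × (-0.469) = -7.785
GC term: 0.41 × 28.205 = 11.564; length term: −600/39 = −15.385
Tm = 81.5 + (-7.785) + 11.564 − 15.385 = 69.894 → 69.9°C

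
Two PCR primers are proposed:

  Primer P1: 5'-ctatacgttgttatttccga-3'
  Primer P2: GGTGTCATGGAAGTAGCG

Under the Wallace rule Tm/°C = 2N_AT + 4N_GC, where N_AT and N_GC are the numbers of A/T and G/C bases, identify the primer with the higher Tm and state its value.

Primer P1: A+T=13, G+C=7 → Tm = 2(13)+4(7) = 54°C
Primer P2: A+T=8, G+C=10 → Tm = 2(8)+4(10) = 56°C
54°C vs 56°C → primer P2 is higher.

Primer P2, 56°C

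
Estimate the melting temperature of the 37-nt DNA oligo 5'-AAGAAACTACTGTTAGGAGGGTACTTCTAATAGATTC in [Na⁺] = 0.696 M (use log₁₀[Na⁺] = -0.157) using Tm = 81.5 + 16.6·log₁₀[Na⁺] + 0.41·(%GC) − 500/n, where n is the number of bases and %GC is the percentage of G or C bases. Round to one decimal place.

79.8°C

Length n = 37. G=8, A=13, C=5, T=11
G+C = 13, so %GC = 13/37 × 100 = 35.135%
Salt term: 16.6 × (-0.157) = -2.606
GC term: 0.41 × 35.135 = 14.405; length term: −500/37 = −13.514
Tm = 81.5 + (-2.606) + 14.405 − 13.514 = 79.785 → 79.8°C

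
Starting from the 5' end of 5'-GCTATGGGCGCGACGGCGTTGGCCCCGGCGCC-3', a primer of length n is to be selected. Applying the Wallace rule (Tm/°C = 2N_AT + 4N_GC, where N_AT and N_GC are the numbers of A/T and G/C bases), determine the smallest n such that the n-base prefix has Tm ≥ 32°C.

n = 10

First 9 bases: GCTATGGGC → Tm = 30°C (< 32°C)
First 10 bases: GCTATGGGCG → Tm = 34°C (≥ 32°C)
Since every base adds ≥2°C, Tm only increases with n, so the threshold is first crossed at n = 10.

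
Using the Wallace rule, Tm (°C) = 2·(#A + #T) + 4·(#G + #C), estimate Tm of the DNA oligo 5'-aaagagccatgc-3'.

36°C

T=1, A=5, G=3, C=3
AT pairs contribute 6, GC pairs contribute 6.
Tm = 2(6) + 4(6) = 12 + 24 = 36°C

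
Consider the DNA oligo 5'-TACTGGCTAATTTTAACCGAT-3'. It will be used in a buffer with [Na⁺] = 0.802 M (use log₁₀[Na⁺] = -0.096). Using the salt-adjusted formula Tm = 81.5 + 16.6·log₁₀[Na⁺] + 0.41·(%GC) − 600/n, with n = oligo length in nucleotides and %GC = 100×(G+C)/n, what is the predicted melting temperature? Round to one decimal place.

65.0°C

Length n = 21. C=4, G=3, T=8, A=6
G+C = 7, so %GC = 7/21 × 100 = 33.333%
Salt term: 16.6 × (-0.096) = -1.594
GC term: 0.41 × 33.333 = 13.667; length term: −600/21 = −28.571
Tm = 81.5 + (-1.594) + 13.667 − 28.571 = 65.002 → 65.0°C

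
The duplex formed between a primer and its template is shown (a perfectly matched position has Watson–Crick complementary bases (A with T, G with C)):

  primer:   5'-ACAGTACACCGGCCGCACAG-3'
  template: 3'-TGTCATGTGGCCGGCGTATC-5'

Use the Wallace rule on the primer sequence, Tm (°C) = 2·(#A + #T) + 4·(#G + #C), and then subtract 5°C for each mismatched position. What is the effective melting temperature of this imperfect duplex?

Primer base counts: A=6, T=1, G=5, C=8 → A+T=7, G+C=13
Perfect-match Tm = 2(7) + 4(13) = 14 + 52 = 66°C
Mismatches (positions where the bases are not complementary): 1 (at position 18)
Effective Tm = 66 − 1×5 = 66 − 5 = 61°C

61°C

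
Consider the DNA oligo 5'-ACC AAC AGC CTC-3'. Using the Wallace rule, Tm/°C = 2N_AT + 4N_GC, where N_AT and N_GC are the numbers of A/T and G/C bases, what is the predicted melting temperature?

A=4, C=6, T=1, G=1
AT pairs contribute 5, GC pairs contribute 7.
Tm = 4·7 + 2·5 = 28 + 10 = 38°C

38°C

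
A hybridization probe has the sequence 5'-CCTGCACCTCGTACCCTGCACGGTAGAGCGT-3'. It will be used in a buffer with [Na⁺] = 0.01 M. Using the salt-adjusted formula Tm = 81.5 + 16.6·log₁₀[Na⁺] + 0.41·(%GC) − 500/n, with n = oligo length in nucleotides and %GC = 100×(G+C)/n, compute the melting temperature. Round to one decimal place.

58.6°C

Length n = 31. Base counts: A=5, T=6, G=8, C=12
G+C = 20, so %GC = 20/31 × 100 = 64.516%
Salt term: 16.6 × (-2) = -33.2
GC term: 0.41 × 64.516 = 26.452; length term: −500/31 = −16.129
Tm = 81.5 + (-33.2) + 26.452 − 16.129 = 58.623 → 58.6°C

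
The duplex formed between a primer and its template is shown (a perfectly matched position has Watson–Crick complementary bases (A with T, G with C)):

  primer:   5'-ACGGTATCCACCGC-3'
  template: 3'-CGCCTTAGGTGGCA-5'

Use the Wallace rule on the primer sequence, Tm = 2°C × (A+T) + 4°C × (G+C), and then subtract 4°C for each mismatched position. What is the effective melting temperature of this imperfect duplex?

Primer base counts: A=3, T=2, G=3, C=6 → A+T=5, G+C=9
Perfect-match Tm = 2(5) + 4(9) = 10 + 36 = 46°C
Mismatches (positions where the bases are not complementary): 3 (at positions 1, 5, 14)
Effective Tm = 46 − 3×4 = 46 − 12 = 34°C

34°C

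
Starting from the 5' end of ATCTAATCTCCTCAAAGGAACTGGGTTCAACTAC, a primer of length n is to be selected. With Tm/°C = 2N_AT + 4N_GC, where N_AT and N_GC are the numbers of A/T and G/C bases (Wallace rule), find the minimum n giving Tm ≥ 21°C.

First 8 bases: ATCTAATC → Tm = 20°C (< 21°C)
First 9 bases: ATCTAATCT → Tm = 22°C (≥ 21°C)
Since every base adds ≥2°C, Tm only increases with n, so the threshold is first crossed at n = 9.

n = 9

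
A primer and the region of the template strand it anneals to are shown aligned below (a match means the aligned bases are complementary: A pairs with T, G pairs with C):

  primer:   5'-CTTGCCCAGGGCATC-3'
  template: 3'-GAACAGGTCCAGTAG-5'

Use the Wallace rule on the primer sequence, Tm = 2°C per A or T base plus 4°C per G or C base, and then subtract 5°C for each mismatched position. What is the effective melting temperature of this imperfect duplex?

40°C

Primer base counts: A=2, T=3, G=4, C=6 → A+T=5, G+C=10
Perfect-match Tm = 2(5) + 4(10) = 10 + 40 = 50°C
Mismatches (positions where the bases are not complementary): 2 (at positions 5, 11)
Effective Tm = 50 − 2×5 = 50 − 10 = 40°C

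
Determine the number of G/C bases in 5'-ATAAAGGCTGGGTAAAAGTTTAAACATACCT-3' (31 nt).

Scanning the sequence gives A=13, C=4, T=8, G=6.
G+C = 6 + 4 = 10

10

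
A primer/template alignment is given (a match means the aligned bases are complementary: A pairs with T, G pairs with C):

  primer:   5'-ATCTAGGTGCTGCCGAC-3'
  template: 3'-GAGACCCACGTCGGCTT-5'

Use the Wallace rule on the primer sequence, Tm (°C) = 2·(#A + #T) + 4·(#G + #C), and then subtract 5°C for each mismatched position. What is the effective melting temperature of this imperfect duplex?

Primer base counts: A=3, T=4, G=5, C=5 → A+T=7, G+C=10
Perfect-match Tm = 2(7) + 4(10) = 14 + 40 = 54°C
Mismatches (positions where the bases are not complementary): 4 (at positions 1, 5, 11, 17)
Effective Tm = 54 − 4×5 = 54 − 20 = 34°C

34°C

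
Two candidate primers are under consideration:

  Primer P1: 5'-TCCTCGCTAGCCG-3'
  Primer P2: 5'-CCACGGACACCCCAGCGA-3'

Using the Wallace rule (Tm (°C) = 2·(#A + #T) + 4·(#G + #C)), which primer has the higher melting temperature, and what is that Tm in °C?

Primer P1: A+T=4, G+C=9 → Tm = 2(4)+4(9) = 44°C
Primer P2: A+T=5, G+C=13 → Tm = 2(5)+4(13) = 62°C
44°C vs 62°C → primer P2 is higher.

Primer P2, 62°C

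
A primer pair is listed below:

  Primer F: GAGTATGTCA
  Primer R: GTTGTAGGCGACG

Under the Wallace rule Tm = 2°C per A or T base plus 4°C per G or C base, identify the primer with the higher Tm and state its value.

Primer F: A+T=6, G+C=4 → Tm = 2(6)+4(4) = 28°C
Primer R: A+T=5, G+C=8 → Tm = 2(5)+4(8) = 42°C
28°C vs 42°C → primer R is higher.

Primer R, 42°C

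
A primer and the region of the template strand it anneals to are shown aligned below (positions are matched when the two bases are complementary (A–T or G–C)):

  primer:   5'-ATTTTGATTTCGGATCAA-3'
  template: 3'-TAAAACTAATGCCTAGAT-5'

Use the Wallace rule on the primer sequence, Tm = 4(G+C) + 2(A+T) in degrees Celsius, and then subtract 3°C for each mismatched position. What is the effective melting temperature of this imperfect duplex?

Primer base counts: A=5, T=8, G=3, C=2 → A+T=13, G+C=5
Perfect-match Tm = 2(13) + 4(5) = 26 + 20 = 46°C
Mismatches (positions where the bases are not complementary): 2 (at positions 10, 17)
Effective Tm = 46 − 2×3 = 46 − 6 = 40°C

40°C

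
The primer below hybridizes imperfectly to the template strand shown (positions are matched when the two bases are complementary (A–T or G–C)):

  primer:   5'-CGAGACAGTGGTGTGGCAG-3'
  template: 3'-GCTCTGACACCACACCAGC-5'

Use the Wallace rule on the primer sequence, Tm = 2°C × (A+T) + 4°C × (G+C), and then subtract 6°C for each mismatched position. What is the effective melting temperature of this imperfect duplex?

44°C

Primer base counts: A=4, T=3, G=9, C=3 → A+T=7, G+C=12
Perfect-match Tm = 2(7) + 4(12) = 14 + 48 = 62°C
Mismatches (positions where the bases are not complementary): 3 (at positions 7, 17, 18)
Effective Tm = 62 − 3×6 = 62 − 18 = 44°C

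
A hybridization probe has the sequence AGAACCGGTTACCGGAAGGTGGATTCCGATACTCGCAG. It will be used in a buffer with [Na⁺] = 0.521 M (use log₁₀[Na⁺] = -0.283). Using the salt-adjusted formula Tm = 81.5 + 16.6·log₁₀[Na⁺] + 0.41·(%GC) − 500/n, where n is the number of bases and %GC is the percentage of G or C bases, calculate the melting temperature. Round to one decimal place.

86.3°C

Length n = 38. A=10, T=7, G=12, C=9
G+C = 21, so %GC = 21/38 × 100 = 55.263%
Salt term: 16.6 × (-0.283) = -4.698
GC term: 0.41 × 55.263 = 22.658; length term: −500/38 = −13.158
Tm = 81.5 + (-4.698) + 22.658 − 13.158 = 86.302 → 86.3°C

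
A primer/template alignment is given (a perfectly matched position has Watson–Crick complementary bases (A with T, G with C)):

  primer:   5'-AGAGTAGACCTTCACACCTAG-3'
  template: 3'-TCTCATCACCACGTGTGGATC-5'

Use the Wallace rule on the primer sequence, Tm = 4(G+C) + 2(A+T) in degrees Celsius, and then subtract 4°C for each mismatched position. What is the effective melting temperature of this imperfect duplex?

46°C

Primer base counts: A=7, T=4, G=4, C=6 → A+T=11, G+C=10
Perfect-match Tm = 2(11) + 4(10) = 22 + 40 = 62°C
Mismatches (positions where the bases are not complementary): 4 (at positions 8, 9, 10, 12)
Effective Tm = 62 − 4×4 = 62 − 16 = 46°C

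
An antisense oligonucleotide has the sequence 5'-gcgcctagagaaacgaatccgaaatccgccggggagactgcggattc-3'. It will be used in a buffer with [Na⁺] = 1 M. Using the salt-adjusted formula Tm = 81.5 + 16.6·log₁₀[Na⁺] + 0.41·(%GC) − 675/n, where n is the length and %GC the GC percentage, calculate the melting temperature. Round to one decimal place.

91.6°C

Length n = 47. T=6, A=13, G=15, C=13
G+C = 28, so %GC = 28/47 × 100 = 59.574%
Salt term: 16.6 × (0) = 0
GC term: 0.41 × 59.574 = 24.425; length term: −675/47 = −14.362
Tm = 81.5 + (0) + 24.425 − 14.362 = 91.563 → 91.6°C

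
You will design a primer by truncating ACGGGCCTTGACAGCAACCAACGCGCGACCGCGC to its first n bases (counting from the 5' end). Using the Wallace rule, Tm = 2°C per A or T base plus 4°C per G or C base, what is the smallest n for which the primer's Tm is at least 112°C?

n = 33

First 32 bases: ACGGGCCTTGACAGCAACCAACGCGCGACCGC → Tm = 108°C (< 112°C)
First 33 bases: ACGGGCCTTGACAGCAACCAACGCGCGACCGCG → Tm = 112°C (≥ 112°C)
Since every base adds ≥2°C, Tm only increases with n, so the threshold is first crossed at n = 33.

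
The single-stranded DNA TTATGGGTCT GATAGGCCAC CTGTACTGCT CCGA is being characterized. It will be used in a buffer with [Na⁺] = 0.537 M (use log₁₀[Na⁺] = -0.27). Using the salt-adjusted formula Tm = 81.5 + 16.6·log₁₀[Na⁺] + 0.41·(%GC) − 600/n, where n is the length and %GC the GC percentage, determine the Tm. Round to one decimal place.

81.1°C

Length n = 34. Base counts: C=9, A=6, T=10, G=9
G+C = 18, so %GC = 18/34 × 100 = 52.941%
Salt term: 16.6 × (-0.27) = -4.482
GC term: 0.41 × 52.941 = 21.706; length term: −600/34 = −17.647
Tm = 81.5 + (-4.482) + 21.706 − 17.647 = 81.077 → 81.1°C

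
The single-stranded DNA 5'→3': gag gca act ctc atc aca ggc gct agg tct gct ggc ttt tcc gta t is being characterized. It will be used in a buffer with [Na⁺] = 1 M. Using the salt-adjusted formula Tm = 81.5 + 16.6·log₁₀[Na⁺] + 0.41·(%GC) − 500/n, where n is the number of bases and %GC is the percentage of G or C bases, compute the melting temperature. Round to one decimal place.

92.9°C

Length n = 46. A=8, G=12, C=13, T=13
G+C = 25, so %GC = 25/46 × 100 = 54.348%
Salt term: 16.6 × (0) = 0
GC term: 0.41 × 54.348 = 22.283; length term: −500/46 = −10.87
Tm = 81.5 + (0) + 22.283 − 10.87 = 92.913 → 92.9°C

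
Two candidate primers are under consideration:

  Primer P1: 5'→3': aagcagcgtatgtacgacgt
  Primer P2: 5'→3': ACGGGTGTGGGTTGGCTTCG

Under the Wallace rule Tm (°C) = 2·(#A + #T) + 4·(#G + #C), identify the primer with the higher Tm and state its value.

Primer P2, 66°C

Primer P1: A+T=10, G+C=10 → Tm = 2(10)+4(10) = 60°C
Primer P2: A+T=7, G+C=13 → Tm = 2(7)+4(13) = 66°C
60°C vs 66°C → primer P2 is higher.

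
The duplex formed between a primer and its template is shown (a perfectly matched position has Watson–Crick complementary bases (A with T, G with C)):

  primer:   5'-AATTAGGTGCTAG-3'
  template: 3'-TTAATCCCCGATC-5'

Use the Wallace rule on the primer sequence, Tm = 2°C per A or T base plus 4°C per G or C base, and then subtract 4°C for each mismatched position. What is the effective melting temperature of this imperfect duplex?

Primer base counts: A=4, T=4, G=4, C=1 → A+T=8, G+C=5
Perfect-match Tm = 2(8) + 4(5) = 16 + 20 = 36°C
Mismatches (positions where the bases are not complementary): 1 (at position 8)
Effective Tm = 36 − 1×4 = 36 − 4 = 32°C

32°C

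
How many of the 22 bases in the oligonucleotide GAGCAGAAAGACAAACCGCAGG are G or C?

12

T=0, G=7, A=10, C=5
G+C = 7 + 5 = 12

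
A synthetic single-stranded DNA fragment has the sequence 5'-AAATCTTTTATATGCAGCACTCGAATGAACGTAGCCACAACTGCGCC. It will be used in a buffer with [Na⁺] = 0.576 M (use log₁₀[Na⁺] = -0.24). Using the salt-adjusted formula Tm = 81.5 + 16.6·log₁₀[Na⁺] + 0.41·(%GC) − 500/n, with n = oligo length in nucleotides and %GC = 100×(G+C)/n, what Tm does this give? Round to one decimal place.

85.2°C

Length n = 47. Base counts: T=11, A=15, G=8, C=13
G+C = 21, so %GC = 21/47 × 100 = 44.681%
Salt term: 16.6 × (-0.24) = -3.984
GC term: 0.41 × 44.681 = 18.319; length term: −500/47 = −10.638
Tm = 81.5 + (-3.984) + 18.319 − 10.638 = 85.197 → 85.2°C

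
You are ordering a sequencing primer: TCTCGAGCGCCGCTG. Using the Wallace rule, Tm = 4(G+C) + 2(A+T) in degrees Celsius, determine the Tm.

Base counts: A=1, C=6, G=5, T=3
So N_AT = 4 and N_GC = 11.
Tm = 2(4) + 4(11) = 8 + 44 = 52°C

52°C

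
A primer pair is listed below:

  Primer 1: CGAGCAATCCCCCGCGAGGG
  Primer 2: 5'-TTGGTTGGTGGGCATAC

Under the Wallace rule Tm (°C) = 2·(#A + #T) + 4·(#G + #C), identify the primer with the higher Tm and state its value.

Primer 1, 70°C

Primer 1: A+T=5, G+C=15 → Tm = 2(5)+4(15) = 70°C
Primer 2: A+T=8, G+C=9 → Tm = 2(8)+4(9) = 52°C
70°C vs 52°C → primer 1 is higher.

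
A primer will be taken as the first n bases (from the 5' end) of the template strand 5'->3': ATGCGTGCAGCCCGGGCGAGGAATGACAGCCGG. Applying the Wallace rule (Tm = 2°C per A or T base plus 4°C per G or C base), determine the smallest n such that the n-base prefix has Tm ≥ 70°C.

First 19 bases: ATGCGTGCAGCCCGGGCGA → Tm = 66°C (< 70°C)
First 20 bases: ATGCGTGCAGCCCGGGCGAG → Tm = 70°C (≥ 70°C)
Each additional base adds 2°C (A/T) or 4°C (G/C), so Tm is non-decreasing in n; n = 20 is the first length to reach 70°C.

n = 20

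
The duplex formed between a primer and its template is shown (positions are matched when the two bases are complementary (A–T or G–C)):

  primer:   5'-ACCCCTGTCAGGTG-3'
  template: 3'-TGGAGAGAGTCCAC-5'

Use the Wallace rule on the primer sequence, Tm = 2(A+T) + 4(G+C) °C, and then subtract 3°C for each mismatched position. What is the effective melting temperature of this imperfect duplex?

40°C

Primer base counts: A=2, T=3, G=4, C=5 → A+T=5, G+C=9
Perfect-match Tm = 2(5) + 4(9) = 10 + 36 = 46°C
Mismatches (positions where the bases are not complementary): 2 (at positions 4, 7)
Effective Tm = 46 − 2×3 = 46 − 6 = 40°C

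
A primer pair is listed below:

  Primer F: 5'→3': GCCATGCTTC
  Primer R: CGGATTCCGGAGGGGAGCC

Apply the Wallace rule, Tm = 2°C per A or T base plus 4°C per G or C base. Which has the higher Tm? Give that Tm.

Primer F: A+T=4, G+C=6 → Tm = 2(4)+4(6) = 32°C
Primer R: A+T=5, G+C=14 → Tm = 2(5)+4(14) = 66°C
32°C vs 66°C → primer R is higher.

Primer R, 66°C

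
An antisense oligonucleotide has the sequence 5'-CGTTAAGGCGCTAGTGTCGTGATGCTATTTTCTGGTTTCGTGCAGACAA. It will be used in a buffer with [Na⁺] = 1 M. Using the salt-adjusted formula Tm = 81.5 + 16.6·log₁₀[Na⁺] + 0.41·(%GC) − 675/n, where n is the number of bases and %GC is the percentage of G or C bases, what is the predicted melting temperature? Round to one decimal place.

87.0°C

Length n = 49. A=9, G=14, C=9, T=17
G+C = 23, so %GC = 23/49 × 100 = 46.939%
Salt term: 16.6 × (0) = 0
GC term: 0.41 × 46.939 = 19.245; length term: −675/49 = −13.776
Tm = 81.5 + (0) + 19.245 − 13.776 = 86.969 → 87.0°C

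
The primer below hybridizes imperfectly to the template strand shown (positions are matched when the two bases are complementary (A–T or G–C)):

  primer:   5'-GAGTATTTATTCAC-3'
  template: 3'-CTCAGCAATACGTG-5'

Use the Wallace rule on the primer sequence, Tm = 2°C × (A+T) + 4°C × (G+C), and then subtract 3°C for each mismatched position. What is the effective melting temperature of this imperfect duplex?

27°C

Primer base counts: A=4, T=6, G=2, C=2 → A+T=10, G+C=4
Perfect-match Tm = 2(10) + 4(4) = 20 + 16 = 36°C
Mismatches (positions where the bases are not complementary): 3 (at positions 5, 6, 11)
Effective Tm = 36 − 3×3 = 36 − 9 = 27°C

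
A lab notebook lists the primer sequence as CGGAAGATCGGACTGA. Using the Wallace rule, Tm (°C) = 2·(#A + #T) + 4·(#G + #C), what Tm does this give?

50°C

Base counts: C=3, T=2, A=5, G=6
AT pairs contribute 7, GC pairs contribute 9.
Tm = 2(7) + 4(9) = 14 + 36 = 50°C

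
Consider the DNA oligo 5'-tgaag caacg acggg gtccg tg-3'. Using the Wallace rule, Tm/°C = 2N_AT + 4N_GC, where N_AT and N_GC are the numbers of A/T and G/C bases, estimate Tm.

Base counts: T=3, C=5, A=5, G=9
A+T = 8, G+C = 14
Tm = 2×8 + 4×14 = 72°C

72°C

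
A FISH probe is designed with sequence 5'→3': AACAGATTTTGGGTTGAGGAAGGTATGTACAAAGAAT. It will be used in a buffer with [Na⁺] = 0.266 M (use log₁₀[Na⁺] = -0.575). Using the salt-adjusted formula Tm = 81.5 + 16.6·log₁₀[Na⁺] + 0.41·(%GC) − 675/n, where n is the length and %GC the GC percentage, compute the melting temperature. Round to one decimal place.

Length n = 37. C=2, T=10, G=11, A=14
G+C = 13, so %GC = 13/37 × 100 = 35.135%
Salt term: 16.6 × (-0.575) = -9.545
GC term: 0.41 × 35.135 = 14.405; length term: −675/37 = −18.243
Tm = 81.5 + (-9.545) + 14.405 − 18.243 = 68.117 → 68.1°C

68.1°C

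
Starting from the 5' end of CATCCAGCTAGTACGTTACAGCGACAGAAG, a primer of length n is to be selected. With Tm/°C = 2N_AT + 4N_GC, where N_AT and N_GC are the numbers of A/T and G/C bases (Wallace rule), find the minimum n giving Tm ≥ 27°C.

n = 9

First 8 bases: CATCCAGC → Tm = 26°C (< 27°C)
First 9 bases: CATCCAGCT → Tm = 28°C (≥ 27°C)
Each additional base adds 2°C (A/T) or 4°C (G/C), so Tm is non-decreasing in n; n = 9 is the first length to reach 27°C.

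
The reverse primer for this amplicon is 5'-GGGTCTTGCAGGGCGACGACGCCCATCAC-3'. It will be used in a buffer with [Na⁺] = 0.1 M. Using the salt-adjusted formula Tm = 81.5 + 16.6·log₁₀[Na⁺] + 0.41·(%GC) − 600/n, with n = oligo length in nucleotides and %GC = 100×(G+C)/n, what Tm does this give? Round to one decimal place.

Length n = 29. T=4, A=5, C=10, G=10
G+C = 20, so %GC = 20/29 × 100 = 68.966%
Salt term: 16.6 × (-1) = -16.6
GC term: 0.41 × 68.966 = 28.276; length term: −600/29 = −20.69
Tm = 81.5 + (-16.6) + 28.276 − 20.69 = 72.486 → 72.5°C

72.5°C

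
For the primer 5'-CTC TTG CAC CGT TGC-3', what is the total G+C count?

9

Base counts: C=6, A=1, T=5, G=3
Total G or C: 3 + 6 = 9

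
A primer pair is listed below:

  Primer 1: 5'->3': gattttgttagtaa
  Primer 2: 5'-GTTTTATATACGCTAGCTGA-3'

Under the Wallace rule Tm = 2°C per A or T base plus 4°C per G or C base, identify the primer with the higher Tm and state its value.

Primer 2, 54°C

Primer 1: A+T=11, G+C=3 → Tm = 2(11)+4(3) = 34°C
Primer 2: A+T=13, G+C=7 → Tm = 2(13)+4(7) = 54°C
34°C vs 54°C → primer 2 is higher.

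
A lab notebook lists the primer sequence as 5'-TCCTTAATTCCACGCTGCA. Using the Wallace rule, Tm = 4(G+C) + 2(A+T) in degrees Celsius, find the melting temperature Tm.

Scanning the sequence gives T=6, C=7, A=4, G=2.
So N_AT = 10 and N_GC = 9.
Tm = 4·9 + 2·10 = 36 + 20 = 56°C

56°C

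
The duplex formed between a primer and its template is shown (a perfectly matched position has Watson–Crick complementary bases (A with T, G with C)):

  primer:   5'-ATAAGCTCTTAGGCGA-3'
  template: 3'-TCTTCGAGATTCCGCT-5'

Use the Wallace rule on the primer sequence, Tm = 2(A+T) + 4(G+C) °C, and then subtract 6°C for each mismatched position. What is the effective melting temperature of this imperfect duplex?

34°C

Primer base counts: A=5, T=4, G=4, C=3 → A+T=9, G+C=7
Perfect-match Tm = 2(9) + 4(7) = 18 + 28 = 46°C
Mismatches (positions where the bases are not complementary): 2 (at positions 2, 10)
Effective Tm = 46 − 2×6 = 46 − 12 = 34°C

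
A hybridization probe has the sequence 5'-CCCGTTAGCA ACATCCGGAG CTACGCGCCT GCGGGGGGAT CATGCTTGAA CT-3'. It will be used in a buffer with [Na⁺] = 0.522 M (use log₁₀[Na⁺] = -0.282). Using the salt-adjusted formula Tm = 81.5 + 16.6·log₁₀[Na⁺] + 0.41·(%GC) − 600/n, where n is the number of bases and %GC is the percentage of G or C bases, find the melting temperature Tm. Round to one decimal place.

Length n = 52. Scanning the sequence gives C=16, G=16, T=10, A=10.
G+C = 32, so %GC = 32/52 × 100 = 61.538%
Salt term: 16.6 × (-0.282) = -4.681
GC term: 0.41 × 61.538 = 25.231; length term: −600/52 = −11.538
Tm = 81.5 + (-4.681) + 25.231 − 11.538 = 90.512 → 90.5°C

90.5°C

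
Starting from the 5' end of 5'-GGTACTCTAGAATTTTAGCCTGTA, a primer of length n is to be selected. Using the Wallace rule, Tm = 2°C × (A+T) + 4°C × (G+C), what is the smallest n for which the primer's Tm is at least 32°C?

First 10 bases: GGTACTCTAG → Tm = 30°C (< 32°C)
First 11 bases: GGTACTCTAGA → Tm = 32°C (≥ 32°C)
Since every base adds ≥2°C, Tm only increases with n, so the threshold is first crossed at n = 11.

n = 11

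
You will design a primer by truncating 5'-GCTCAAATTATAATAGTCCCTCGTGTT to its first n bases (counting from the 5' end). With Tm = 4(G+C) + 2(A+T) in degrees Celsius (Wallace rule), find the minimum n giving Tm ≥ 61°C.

n = 23

First 22 bases: GCTCAAATTATAATAGTCCCTC → Tm = 60°C (< 61°C)
First 23 bases: GCTCAAATTATAATAGTCCCTCG → Tm = 64°C (≥ 61°C)
Each additional base adds 2°C (A/T) or 4°C (G/C), so Tm is non-decreasing in n; n = 23 is the first length to reach 61°C.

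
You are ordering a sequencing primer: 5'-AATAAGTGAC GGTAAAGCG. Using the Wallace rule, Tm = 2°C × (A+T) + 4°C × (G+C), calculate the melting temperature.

Base counts: G=6, T=3, C=2, A=8
AT pairs contribute 11, GC pairs contribute 8.
Tm = 2×11 + 4×8 = 54°C

54°C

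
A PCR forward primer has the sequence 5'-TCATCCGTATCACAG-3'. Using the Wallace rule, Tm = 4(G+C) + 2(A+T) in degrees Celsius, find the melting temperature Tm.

Counting bases: G=2, T=4, A=4, C=5
A+T = 8, G+C = 7
Tm = 2×8 + 4×7 = 44°C

44°C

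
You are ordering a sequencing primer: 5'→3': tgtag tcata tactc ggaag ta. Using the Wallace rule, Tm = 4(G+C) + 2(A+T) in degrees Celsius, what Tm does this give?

60°C

Scanning the sequence gives C=3, T=7, G=5, A=7.
AT pairs contribute 14, GC pairs contribute 8.
Tm = 4·8 + 2·14 = 32 + 28 = 60°C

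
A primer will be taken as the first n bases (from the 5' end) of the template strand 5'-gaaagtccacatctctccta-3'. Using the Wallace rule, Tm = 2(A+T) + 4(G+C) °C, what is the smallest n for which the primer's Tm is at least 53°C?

n = 18

First 17 bases: GAAAGTCCACATCTCTC → Tm = 50°C (< 53°C)
First 18 bases: GAAAGTCCACATCTCTCC → Tm = 54°C (≥ 53°C)
Each additional base adds 2°C (A/T) or 4°C (G/C), so Tm is non-decreasing in n; n = 18 is the first length to reach 53°C.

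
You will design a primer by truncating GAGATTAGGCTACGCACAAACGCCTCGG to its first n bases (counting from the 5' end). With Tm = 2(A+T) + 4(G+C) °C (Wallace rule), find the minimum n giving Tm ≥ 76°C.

n = 25

First 24 bases: GAGATTAGGCTACGCACAAACGCC → Tm = 74°C (< 76°C)
First 25 bases: GAGATTAGGCTACGCACAAACGCCT → Tm = 76°C (≥ 76°C)
Since every base adds ≥2°C, Tm only increases with n, so the threshold is first crossed at n = 25.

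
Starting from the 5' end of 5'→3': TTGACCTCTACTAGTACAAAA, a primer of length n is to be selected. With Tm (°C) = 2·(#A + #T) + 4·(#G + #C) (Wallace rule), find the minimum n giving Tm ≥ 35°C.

First 12 bases: TTGACCTCTACT → Tm = 34°C (< 35°C)
First 13 bases: TTGACCTCTACTA → Tm = 36°C (≥ 35°C)
Each additional base adds 2°C (A/T) or 4°C (G/C), so Tm is non-decreasing in n; n = 13 is the first length to reach 35°C.

n = 13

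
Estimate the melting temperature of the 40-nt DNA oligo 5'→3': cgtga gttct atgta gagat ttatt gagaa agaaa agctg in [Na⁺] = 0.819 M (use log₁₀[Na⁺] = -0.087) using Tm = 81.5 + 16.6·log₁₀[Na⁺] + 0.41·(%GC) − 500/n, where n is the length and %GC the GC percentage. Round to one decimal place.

Length n = 40. Counting bases: C=3, A=14, T=12, G=11
G+C = 14, so %GC = 14/40 × 100 = 35%
Salt term: 16.6 × (-0.087) = -1.444
GC term: 0.41 × 35 = 14.35; length term: −500/40 = −12.5
Tm = 81.5 + (-1.444) + 14.35 − 12.5 = 81.906 → 81.9°C

81.9°C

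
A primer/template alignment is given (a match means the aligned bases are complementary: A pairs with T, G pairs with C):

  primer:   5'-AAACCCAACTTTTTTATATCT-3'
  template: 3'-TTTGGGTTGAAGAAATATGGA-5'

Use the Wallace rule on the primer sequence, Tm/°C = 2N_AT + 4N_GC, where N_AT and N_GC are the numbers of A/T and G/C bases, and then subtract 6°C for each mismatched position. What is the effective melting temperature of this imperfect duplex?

Primer base counts: A=7, T=9, G=0, C=5 → A+T=16, G+C=5
Perfect-match Tm = 2(16) + 4(5) = 32 + 20 = 52°C
Mismatches (positions where the bases are not complementary): 2 (at positions 12, 19)
Effective Tm = 52 − 2×6 = 52 − 12 = 40°C

40°C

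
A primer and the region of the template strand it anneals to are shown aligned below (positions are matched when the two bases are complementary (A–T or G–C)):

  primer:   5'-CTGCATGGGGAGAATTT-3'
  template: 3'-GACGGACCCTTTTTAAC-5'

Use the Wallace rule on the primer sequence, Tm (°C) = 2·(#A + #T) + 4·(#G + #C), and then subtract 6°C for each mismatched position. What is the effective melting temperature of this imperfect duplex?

Primer base counts: A=4, T=5, G=6, C=2 → A+T=9, G+C=8
Perfect-match Tm = 2(9) + 4(8) = 18 + 32 = 50°C
Mismatches (positions where the bases are not complementary): 4 (at positions 5, 10, 12, 17)
Effective Tm = 50 − 4×6 = 50 − 24 = 26°C

26°C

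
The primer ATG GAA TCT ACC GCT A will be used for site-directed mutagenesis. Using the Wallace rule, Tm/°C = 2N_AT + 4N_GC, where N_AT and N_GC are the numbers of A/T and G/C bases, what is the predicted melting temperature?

46°C

Counting bases: T=4, A=5, G=3, C=4
So N_AT = 9 and N_GC = 7.
Tm = 2×9 + 4×7 = 46°C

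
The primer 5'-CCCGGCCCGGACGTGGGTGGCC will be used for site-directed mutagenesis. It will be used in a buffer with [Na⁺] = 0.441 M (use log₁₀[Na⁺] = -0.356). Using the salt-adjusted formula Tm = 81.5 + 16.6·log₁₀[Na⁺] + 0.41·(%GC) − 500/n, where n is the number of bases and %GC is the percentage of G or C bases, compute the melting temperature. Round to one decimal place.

88.3°C

Length n = 22. Counting bases: A=1, T=2, G=10, C=9
G+C = 19, so %GC = 19/22 × 100 = 86.364%
Salt term: 16.6 × (-0.356) = -5.91
GC term: 0.41 × 86.364 = 35.409; length term: −500/22 = −22.727
Tm = 81.5 + (-5.91) + 35.409 − 22.727 = 88.272 → 88.3°C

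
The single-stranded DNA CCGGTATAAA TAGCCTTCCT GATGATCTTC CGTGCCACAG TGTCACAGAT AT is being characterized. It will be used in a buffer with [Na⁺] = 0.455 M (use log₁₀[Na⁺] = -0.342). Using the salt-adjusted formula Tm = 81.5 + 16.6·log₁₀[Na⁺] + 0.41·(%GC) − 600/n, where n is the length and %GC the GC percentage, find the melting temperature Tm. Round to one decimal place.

83.2°C

Length n = 52. Counting bases: A=13, C=14, T=15, G=10
G+C = 24, so %GC = 24/52 × 100 = 46.154%
Salt term: 16.6 × (-0.342) = -5.677
GC term: 0.41 × 46.154 = 18.923; length term: −600/52 = −11.538
Tm = 81.5 + (-5.677) + 18.923 − 11.538 = 83.208 → 83.2°C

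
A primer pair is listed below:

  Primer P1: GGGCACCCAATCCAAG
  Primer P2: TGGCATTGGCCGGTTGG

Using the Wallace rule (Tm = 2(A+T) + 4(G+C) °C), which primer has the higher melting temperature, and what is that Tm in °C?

Primer P2, 56°C

Primer P1: A+T=6, G+C=10 → Tm = 2(6)+4(10) = 52°C
Primer P2: A+T=6, G+C=11 → Tm = 2(6)+4(11) = 56°C
52°C vs 56°C → primer P2 is higher.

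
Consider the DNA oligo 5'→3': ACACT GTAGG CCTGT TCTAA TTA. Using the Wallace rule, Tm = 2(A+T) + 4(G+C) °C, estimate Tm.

64°C

Scanning the sequence gives A=6, G=4, T=8, C=5.
AT pairs contribute 14, GC pairs contribute 9.
Tm = 2×14 + 4×9 = 64°C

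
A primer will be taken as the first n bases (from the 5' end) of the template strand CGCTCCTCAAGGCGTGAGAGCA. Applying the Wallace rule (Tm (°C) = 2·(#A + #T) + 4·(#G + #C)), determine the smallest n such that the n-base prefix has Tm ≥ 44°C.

First 12 bases: CGCTCCTCAAGG → Tm = 40°C (< 44°C)
First 13 bases: CGCTCCTCAAGGC → Tm = 44°C (≥ 44°C)
Since every base adds ≥2°C, Tm only increases with n, so the threshold is first crossed at n = 13.

n = 13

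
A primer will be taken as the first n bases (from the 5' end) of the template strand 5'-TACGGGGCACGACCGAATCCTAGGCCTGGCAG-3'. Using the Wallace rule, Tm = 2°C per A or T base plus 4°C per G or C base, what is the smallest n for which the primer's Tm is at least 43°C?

n = 13

First 12 bases: TACGGGGCACGA → Tm = 40°C (< 43°C)
First 13 bases: TACGGGGCACGAC → Tm = 44°C (≥ 43°C)
Each additional base adds 2°C (A/T) or 4°C (G/C), so Tm is non-decreasing in n; n = 13 is the first length to reach 43°C.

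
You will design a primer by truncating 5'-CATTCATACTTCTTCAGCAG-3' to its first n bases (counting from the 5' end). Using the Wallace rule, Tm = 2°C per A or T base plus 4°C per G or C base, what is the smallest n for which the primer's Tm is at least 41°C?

n = 16

First 15 bases: CATTCATACTTCTTC → Tm = 40°C (< 41°C)
First 16 bases: CATTCATACTTCTTCA → Tm = 42°C (≥ 41°C)
Since every base adds ≥2°C, Tm only increases with n, so the threshold is first crossed at n = 16.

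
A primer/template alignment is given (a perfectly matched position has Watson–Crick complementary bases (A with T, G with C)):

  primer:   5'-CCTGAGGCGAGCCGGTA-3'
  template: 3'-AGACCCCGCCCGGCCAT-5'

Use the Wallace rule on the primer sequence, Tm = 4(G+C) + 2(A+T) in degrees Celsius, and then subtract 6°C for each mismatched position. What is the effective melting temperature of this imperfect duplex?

Primer base counts: A=3, T=2, G=7, C=5 → A+T=5, G+C=12
Perfect-match Tm = 2(5) + 4(12) = 10 + 48 = 58°C
Mismatches (positions where the bases are not complementary): 3 (at positions 1, 5, 10)
Effective Tm = 58 − 3×6 = 58 − 18 = 40°C

40°C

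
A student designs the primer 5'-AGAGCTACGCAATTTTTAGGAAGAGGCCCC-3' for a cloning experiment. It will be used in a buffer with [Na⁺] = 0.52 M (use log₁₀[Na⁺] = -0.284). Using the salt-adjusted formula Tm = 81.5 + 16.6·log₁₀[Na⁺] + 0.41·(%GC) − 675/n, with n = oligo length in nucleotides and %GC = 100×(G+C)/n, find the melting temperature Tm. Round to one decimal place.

Length n = 30. Counting bases: C=7, T=6, G=8, A=9
G+C = 15, so %GC = 15/30 × 100 = 50%
Salt term: 16.6 × (-0.284) = -4.714
GC term: 0.41 × 50 = 20.5; length term: −675/30 = −22.5
Tm = 81.5 + (-4.714) + 20.5 − 22.5 = 74.786 → 74.8°C

74.8°C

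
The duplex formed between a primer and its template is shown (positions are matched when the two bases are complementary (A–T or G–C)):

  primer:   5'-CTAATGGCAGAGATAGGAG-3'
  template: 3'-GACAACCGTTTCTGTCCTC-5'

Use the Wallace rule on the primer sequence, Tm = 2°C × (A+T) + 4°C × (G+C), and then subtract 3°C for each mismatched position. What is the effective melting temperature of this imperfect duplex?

Primer base counts: A=7, T=3, G=7, C=2 → A+T=10, G+C=9
Perfect-match Tm = 2(10) + 4(9) = 20 + 36 = 56°C
Mismatches (positions where the bases are not complementary): 4 (at positions 3, 4, 10, 14)
Effective Tm = 56 − 4×3 = 56 − 12 = 44°C

44°C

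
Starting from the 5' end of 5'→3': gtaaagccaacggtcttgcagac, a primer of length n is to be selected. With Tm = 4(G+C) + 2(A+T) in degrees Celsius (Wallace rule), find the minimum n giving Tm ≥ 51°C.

n = 18

First 17 bases: GTAAAGCCAACGGTCTT → Tm = 50°C (< 51°C)
First 18 bases: GTAAAGCCAACGGTCTTG → Tm = 54°C (≥ 51°C)
Since every base adds ≥2°C, Tm only increases with n, so the threshold is first crossed at n = 18.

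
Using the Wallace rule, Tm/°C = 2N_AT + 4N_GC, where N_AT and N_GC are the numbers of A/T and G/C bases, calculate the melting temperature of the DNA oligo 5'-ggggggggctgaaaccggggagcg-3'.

Scanning the sequence gives A=4, C=4, T=1, G=15.
A+T = 5, G+C = 19
Tm = 2(5) + 4(19) = 10 + 76 = 86°C

86°C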